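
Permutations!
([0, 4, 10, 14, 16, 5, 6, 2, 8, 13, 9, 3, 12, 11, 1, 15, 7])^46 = (1 16 2 9 11 14 4 7 10 13 3)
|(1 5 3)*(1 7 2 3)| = 6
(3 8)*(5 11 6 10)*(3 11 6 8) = [0, 1, 2, 3, 4, 6, 10, 7, 11, 9, 5, 8] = (5 6 10)(8 11)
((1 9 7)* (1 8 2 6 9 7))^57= (1 2)(6 7)(8 9)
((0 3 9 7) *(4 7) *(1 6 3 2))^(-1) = (0 7 4 9 3 6 1 2)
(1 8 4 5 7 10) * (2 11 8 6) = (1 6 2 11 8 4 5 7 10) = [0, 6, 11, 3, 5, 7, 2, 10, 4, 9, 1, 8]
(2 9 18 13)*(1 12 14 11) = (1 12 14 11)(2 9 18 13) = [0, 12, 9, 3, 4, 5, 6, 7, 8, 18, 10, 1, 14, 2, 11, 15, 16, 17, 13]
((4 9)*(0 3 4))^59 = ((0 3 4 9))^59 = (0 9 4 3)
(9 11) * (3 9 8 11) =(3 9)(8 11) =[0, 1, 2, 9, 4, 5, 6, 7, 11, 3, 10, 8]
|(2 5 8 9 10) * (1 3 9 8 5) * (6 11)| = 10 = |(1 3 9 10 2)(6 11)|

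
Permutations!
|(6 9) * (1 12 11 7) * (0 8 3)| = |(0 8 3)(1 12 11 7)(6 9)| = 12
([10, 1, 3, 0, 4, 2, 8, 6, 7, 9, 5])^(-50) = [0, 1, 2, 3, 4, 5, 8, 6, 7, 9, 10]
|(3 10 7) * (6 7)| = 4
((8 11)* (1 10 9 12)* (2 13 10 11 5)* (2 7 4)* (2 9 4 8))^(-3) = (1 4 2 12 10 11 9 13)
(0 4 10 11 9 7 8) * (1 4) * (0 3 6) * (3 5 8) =[1, 4, 2, 6, 10, 8, 0, 3, 5, 7, 11, 9] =(0 1 4 10 11 9 7 3 6)(5 8)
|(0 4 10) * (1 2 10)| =5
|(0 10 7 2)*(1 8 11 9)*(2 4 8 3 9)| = 21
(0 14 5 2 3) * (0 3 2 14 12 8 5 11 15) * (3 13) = (0 12 8 5 14 11 15)(3 13) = [12, 1, 2, 13, 4, 14, 6, 7, 5, 9, 10, 15, 8, 3, 11, 0]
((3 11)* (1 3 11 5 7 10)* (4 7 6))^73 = ((11)(1 3 5 6 4 7 10))^73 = (11)(1 6 10 5 7 3 4)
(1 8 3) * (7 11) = [0, 8, 2, 1, 4, 5, 6, 11, 3, 9, 10, 7] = (1 8 3)(7 11)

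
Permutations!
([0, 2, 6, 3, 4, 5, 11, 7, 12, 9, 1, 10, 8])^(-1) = [0, 10, 1, 3, 4, 5, 2, 7, 12, 9, 11, 6, 8]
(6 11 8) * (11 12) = (6 12 11 8) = [0, 1, 2, 3, 4, 5, 12, 7, 6, 9, 10, 8, 11]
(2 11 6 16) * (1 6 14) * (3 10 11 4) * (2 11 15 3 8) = (1 6 16 11 14)(2 4 8)(3 10 15) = [0, 6, 4, 10, 8, 5, 16, 7, 2, 9, 15, 14, 12, 13, 1, 3, 11]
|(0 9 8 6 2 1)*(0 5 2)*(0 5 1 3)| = 7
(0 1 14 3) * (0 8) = [1, 14, 2, 8, 4, 5, 6, 7, 0, 9, 10, 11, 12, 13, 3] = (0 1 14 3 8)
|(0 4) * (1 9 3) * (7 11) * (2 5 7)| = |(0 4)(1 9 3)(2 5 7 11)| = 12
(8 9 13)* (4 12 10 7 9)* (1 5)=[0, 5, 2, 3, 12, 1, 6, 9, 4, 13, 7, 11, 10, 8]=(1 5)(4 12 10 7 9 13 8)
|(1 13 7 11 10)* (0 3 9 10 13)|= |(0 3 9 10 1)(7 11 13)|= 15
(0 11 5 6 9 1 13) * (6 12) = (0 11 5 12 6 9 1 13) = [11, 13, 2, 3, 4, 12, 9, 7, 8, 1, 10, 5, 6, 0]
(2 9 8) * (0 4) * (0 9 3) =(0 4 9 8 2 3) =[4, 1, 3, 0, 9, 5, 6, 7, 2, 8]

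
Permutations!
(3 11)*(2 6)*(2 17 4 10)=(2 6 17 4 10)(3 11)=[0, 1, 6, 11, 10, 5, 17, 7, 8, 9, 2, 3, 12, 13, 14, 15, 16, 4]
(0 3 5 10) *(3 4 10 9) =(0 4 10)(3 5 9) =[4, 1, 2, 5, 10, 9, 6, 7, 8, 3, 0]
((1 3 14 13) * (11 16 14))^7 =(1 3 11 16 14 13)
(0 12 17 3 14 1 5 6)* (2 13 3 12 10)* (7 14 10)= (0 7 14 1 5 6)(2 13 3 10)(12 17)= [7, 5, 13, 10, 4, 6, 0, 14, 8, 9, 2, 11, 17, 3, 1, 15, 16, 12]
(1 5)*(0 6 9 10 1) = (0 6 9 10 1 5) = [6, 5, 2, 3, 4, 0, 9, 7, 8, 10, 1]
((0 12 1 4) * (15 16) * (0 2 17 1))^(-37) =(0 12)(1 17 2 4)(15 16)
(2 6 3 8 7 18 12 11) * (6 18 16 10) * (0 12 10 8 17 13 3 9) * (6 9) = (0 12 11 2 18 10 9)(3 17 13)(7 16 8) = [12, 1, 18, 17, 4, 5, 6, 16, 7, 0, 9, 2, 11, 3, 14, 15, 8, 13, 10]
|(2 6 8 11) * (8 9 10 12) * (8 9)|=|(2 6 8 11)(9 10 12)|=12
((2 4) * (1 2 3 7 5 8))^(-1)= (1 8 5 7 3 4 2)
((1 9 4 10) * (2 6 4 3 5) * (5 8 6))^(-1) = (1 10 4 6 8 3 9)(2 5) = ((1 9 3 8 6 4 10)(2 5))^(-1)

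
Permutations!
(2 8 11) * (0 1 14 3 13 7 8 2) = (0 1 14 3 13 7 8 11) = [1, 14, 2, 13, 4, 5, 6, 8, 11, 9, 10, 0, 12, 7, 3]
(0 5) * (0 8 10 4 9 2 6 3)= (0 5 8 10 4 9 2 6 3)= [5, 1, 6, 0, 9, 8, 3, 7, 10, 2, 4]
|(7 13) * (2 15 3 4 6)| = |(2 15 3 4 6)(7 13)| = 10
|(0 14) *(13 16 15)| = 6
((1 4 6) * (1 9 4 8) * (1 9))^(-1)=(1 6 4 9 8)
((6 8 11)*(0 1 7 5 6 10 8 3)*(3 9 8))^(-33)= (0 11 6 1 10 9 7 3 8 5)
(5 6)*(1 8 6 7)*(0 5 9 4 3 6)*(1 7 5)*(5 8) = (0 1 5 8)(3 6 9 4) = [1, 5, 2, 6, 3, 8, 9, 7, 0, 4]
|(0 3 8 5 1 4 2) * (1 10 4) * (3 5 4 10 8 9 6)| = 15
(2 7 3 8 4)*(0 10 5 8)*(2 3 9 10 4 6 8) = (0 4 3)(2 7 9 10 5)(6 8) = [4, 1, 7, 0, 3, 2, 8, 9, 6, 10, 5]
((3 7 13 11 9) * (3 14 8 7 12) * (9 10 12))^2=(3 14 7 11 12 9 8 13 10)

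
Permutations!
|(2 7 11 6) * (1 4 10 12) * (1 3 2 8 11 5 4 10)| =|(1 10 12 3 2 7 5 4)(6 8 11)| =24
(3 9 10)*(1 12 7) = (1 12 7)(3 9 10) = [0, 12, 2, 9, 4, 5, 6, 1, 8, 10, 3, 11, 7]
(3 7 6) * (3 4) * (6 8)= (3 7 8 6 4)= [0, 1, 2, 7, 3, 5, 4, 8, 6]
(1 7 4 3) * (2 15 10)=(1 7 4 3)(2 15 10)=[0, 7, 15, 1, 3, 5, 6, 4, 8, 9, 2, 11, 12, 13, 14, 10]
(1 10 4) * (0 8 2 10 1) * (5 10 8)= (0 5 10 4)(2 8)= [5, 1, 8, 3, 0, 10, 6, 7, 2, 9, 4]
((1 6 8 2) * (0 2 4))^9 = (0 6)(1 4)(2 8)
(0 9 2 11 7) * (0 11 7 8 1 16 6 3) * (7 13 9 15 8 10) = (0 15 8 1 16 6 3)(2 13 9)(7 11 10) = [15, 16, 13, 0, 4, 5, 3, 11, 1, 2, 7, 10, 12, 9, 14, 8, 6]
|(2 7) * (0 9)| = 2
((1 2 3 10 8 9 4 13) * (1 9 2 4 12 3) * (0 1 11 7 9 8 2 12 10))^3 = (0 13 3 4 12 1 8)(2 9 11 10 7)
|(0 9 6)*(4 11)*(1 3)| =|(0 9 6)(1 3)(4 11)| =6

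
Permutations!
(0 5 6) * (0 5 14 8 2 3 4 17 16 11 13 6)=[14, 1, 3, 4, 17, 0, 5, 7, 2, 9, 10, 13, 12, 6, 8, 15, 11, 16]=(0 14 8 2 3 4 17 16 11 13 6 5)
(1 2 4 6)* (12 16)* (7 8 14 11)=(1 2 4 6)(7 8 14 11)(12 16)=[0, 2, 4, 3, 6, 5, 1, 8, 14, 9, 10, 7, 16, 13, 11, 15, 12]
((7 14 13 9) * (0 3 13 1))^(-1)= (0 1 14 7 9 13 3)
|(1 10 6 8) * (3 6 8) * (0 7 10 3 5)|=8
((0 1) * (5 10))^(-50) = (10)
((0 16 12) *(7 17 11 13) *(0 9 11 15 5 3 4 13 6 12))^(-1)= (0 16)(3 5 15 17 7 13 4)(6 11 9 12)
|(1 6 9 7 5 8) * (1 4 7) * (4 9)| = |(1 6 4 7 5 8 9)| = 7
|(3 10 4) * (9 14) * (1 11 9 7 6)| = |(1 11 9 14 7 6)(3 10 4)| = 6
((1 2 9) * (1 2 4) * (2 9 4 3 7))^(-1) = (9)(1 4 2 7 3)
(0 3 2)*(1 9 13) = (0 3 2)(1 9 13) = [3, 9, 0, 2, 4, 5, 6, 7, 8, 13, 10, 11, 12, 1]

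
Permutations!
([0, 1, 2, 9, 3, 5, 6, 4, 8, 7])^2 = (3 7)(4 9)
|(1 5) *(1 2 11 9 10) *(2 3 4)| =8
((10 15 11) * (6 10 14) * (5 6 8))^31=((5 6 10 15 11 14 8))^31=(5 15 8 10 14 6 11)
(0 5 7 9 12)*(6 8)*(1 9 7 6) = (0 5 6 8 1 9 12) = [5, 9, 2, 3, 4, 6, 8, 7, 1, 12, 10, 11, 0]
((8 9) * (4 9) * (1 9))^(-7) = ((1 9 8 4))^(-7) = (1 9 8 4)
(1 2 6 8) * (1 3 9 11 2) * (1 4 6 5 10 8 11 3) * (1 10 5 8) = [0, 4, 8, 9, 6, 5, 11, 7, 10, 3, 1, 2] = (1 4 6 11 2 8 10)(3 9)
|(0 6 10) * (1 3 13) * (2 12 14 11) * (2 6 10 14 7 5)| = 12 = |(0 10)(1 3 13)(2 12 7 5)(6 14 11)|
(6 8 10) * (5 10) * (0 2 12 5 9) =[2, 1, 12, 3, 4, 10, 8, 7, 9, 0, 6, 11, 5] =(0 2 12 5 10 6 8 9)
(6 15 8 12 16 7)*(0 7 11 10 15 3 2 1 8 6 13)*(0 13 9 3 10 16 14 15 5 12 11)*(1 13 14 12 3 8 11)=(0 7 9 8 1 11 16)(2 13 14 15 6 10 5 3)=[7, 11, 13, 2, 4, 3, 10, 9, 1, 8, 5, 16, 12, 14, 15, 6, 0]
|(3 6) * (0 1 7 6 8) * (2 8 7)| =12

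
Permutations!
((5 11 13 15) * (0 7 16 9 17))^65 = ((0 7 16 9 17)(5 11 13 15))^65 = (17)(5 11 13 15)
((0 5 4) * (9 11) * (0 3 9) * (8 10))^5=(0 11 9 3 4 5)(8 10)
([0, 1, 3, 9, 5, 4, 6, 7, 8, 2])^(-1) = (2 9 3)(4 5)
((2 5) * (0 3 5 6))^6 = (0 3 5 2 6)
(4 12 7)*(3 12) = (3 12 7 4) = [0, 1, 2, 12, 3, 5, 6, 4, 8, 9, 10, 11, 7]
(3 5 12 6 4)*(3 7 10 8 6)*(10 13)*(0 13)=(0 13 10 8 6 4 7)(3 5 12)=[13, 1, 2, 5, 7, 12, 4, 0, 6, 9, 8, 11, 3, 10]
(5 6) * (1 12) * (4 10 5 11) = (1 12)(4 10 5 6 11) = [0, 12, 2, 3, 10, 6, 11, 7, 8, 9, 5, 4, 1]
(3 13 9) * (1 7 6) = (1 7 6)(3 13 9) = [0, 7, 2, 13, 4, 5, 1, 6, 8, 3, 10, 11, 12, 9]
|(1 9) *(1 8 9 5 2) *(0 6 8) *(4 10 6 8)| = 3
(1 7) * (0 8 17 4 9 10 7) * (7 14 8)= (0 7 1)(4 9 10 14 8 17)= [7, 0, 2, 3, 9, 5, 6, 1, 17, 10, 14, 11, 12, 13, 8, 15, 16, 4]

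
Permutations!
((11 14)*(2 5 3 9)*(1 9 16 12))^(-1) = (1 12 16 3 5 2 9)(11 14)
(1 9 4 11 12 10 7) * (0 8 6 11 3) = (0 8 6 11 12 10 7 1 9 4 3) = [8, 9, 2, 0, 3, 5, 11, 1, 6, 4, 7, 12, 10]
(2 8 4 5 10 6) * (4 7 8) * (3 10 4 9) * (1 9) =[0, 9, 1, 10, 5, 4, 2, 8, 7, 3, 6] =(1 9 3 10 6 2)(4 5)(7 8)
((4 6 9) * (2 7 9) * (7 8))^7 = ((2 8 7 9 4 6))^7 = (2 8 7 9 4 6)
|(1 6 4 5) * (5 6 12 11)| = |(1 12 11 5)(4 6)| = 4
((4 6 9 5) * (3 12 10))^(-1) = ((3 12 10)(4 6 9 5))^(-1) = (3 10 12)(4 5 9 6)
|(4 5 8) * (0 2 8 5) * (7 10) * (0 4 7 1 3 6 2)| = |(1 3 6 2 8 7 10)| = 7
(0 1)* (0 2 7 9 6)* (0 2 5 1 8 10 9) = (0 8 10 9 6 2 7)(1 5) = [8, 5, 7, 3, 4, 1, 2, 0, 10, 6, 9]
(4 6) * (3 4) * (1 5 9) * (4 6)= (1 5 9)(3 6)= [0, 5, 2, 6, 4, 9, 3, 7, 8, 1]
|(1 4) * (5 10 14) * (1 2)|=|(1 4 2)(5 10 14)|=3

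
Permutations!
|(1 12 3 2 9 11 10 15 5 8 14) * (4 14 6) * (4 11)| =|(1 12 3 2 9 4 14)(5 8 6 11 10 15)| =42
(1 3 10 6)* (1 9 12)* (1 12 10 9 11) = (12)(1 3 9 10 6 11) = [0, 3, 2, 9, 4, 5, 11, 7, 8, 10, 6, 1, 12]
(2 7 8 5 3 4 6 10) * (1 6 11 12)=(1 6 10 2 7 8 5 3 4 11 12)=[0, 6, 7, 4, 11, 3, 10, 8, 5, 9, 2, 12, 1]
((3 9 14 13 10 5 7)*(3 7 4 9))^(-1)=((4 9 14 13 10 5))^(-1)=(4 5 10 13 14 9)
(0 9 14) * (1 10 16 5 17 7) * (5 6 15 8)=(0 9 14)(1 10 16 6 15 8 5 17 7)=[9, 10, 2, 3, 4, 17, 15, 1, 5, 14, 16, 11, 12, 13, 0, 8, 6, 7]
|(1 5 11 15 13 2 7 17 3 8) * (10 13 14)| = 12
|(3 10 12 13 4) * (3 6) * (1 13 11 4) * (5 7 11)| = 8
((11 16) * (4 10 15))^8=((4 10 15)(11 16))^8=(16)(4 15 10)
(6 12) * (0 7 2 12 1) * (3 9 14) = (0 7 2 12 6 1)(3 9 14) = [7, 0, 12, 9, 4, 5, 1, 2, 8, 14, 10, 11, 6, 13, 3]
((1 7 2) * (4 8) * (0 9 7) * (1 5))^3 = (0 2)(1 7)(4 8)(5 9)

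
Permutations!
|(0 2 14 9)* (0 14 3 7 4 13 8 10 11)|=18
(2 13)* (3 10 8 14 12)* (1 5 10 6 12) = (1 5 10 8 14)(2 13)(3 6 12) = [0, 5, 13, 6, 4, 10, 12, 7, 14, 9, 8, 11, 3, 2, 1]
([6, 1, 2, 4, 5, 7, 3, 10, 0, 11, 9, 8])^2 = (0 3 5 10 11)(4 7 9 8 6)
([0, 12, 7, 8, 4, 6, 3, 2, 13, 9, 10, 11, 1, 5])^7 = (1 12)(2 7)(3 13 6 8 5)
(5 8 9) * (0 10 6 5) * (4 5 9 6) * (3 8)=(0 10 4 5 3 8 6 9)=[10, 1, 2, 8, 5, 3, 9, 7, 6, 0, 4]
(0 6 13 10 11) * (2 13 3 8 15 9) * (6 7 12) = [7, 1, 13, 8, 4, 5, 3, 12, 15, 2, 11, 0, 6, 10, 14, 9] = (0 7 12 6 3 8 15 9 2 13 10 11)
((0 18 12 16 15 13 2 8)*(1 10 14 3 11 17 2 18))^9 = (12 18 13 15 16)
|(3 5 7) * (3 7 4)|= 3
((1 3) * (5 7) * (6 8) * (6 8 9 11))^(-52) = ((1 3)(5 7)(6 9 11))^(-52) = (6 11 9)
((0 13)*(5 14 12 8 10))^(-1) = (0 13)(5 10 8 12 14)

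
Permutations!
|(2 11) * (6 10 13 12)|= |(2 11)(6 10 13 12)|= 4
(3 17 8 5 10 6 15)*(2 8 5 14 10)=(2 8 14 10 6 15 3 17 5)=[0, 1, 8, 17, 4, 2, 15, 7, 14, 9, 6, 11, 12, 13, 10, 3, 16, 5]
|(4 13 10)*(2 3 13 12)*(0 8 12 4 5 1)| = 9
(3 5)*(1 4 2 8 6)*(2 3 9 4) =[0, 2, 8, 5, 3, 9, 1, 7, 6, 4] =(1 2 8 6)(3 5 9 4)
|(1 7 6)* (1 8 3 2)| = |(1 7 6 8 3 2)| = 6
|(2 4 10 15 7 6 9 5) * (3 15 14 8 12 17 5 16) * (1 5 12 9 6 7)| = 22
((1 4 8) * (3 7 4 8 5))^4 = (8)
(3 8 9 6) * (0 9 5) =(0 9 6 3 8 5) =[9, 1, 2, 8, 4, 0, 3, 7, 5, 6]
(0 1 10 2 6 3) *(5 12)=(0 1 10 2 6 3)(5 12)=[1, 10, 6, 0, 4, 12, 3, 7, 8, 9, 2, 11, 5]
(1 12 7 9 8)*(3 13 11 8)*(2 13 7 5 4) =(1 12 5 4 2 13 11 8)(3 7 9) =[0, 12, 13, 7, 2, 4, 6, 9, 1, 3, 10, 8, 5, 11]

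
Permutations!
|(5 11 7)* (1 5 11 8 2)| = 4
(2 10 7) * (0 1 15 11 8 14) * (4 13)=[1, 15, 10, 3, 13, 5, 6, 2, 14, 9, 7, 8, 12, 4, 0, 11]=(0 1 15 11 8 14)(2 10 7)(4 13)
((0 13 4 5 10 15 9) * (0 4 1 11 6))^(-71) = ((0 13 1 11 6)(4 5 10 15 9))^(-71) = (0 6 11 1 13)(4 9 15 10 5)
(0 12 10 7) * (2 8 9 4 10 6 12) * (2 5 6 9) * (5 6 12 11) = (0 6 11 5 12 9 4 10 7)(2 8) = [6, 1, 8, 3, 10, 12, 11, 0, 2, 4, 7, 5, 9]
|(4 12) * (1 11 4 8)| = |(1 11 4 12 8)| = 5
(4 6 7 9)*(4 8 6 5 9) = (4 5 9 8 6 7) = [0, 1, 2, 3, 5, 9, 7, 4, 6, 8]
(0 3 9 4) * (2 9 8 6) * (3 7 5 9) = (0 7 5 9 4)(2 3 8 6) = [7, 1, 3, 8, 0, 9, 2, 5, 6, 4]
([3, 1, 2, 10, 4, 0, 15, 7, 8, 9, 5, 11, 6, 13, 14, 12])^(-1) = (0 5 10 3)(6 12 15)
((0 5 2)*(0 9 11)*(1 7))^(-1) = (0 11 9 2 5)(1 7)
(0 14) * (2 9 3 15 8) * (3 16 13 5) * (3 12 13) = (0 14)(2 9 16 3 15 8)(5 12 13) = [14, 1, 9, 15, 4, 12, 6, 7, 2, 16, 10, 11, 13, 5, 0, 8, 3]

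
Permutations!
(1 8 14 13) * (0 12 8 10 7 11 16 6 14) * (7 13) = (0 12 8)(1 10 13)(6 14 7 11 16) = [12, 10, 2, 3, 4, 5, 14, 11, 0, 9, 13, 16, 8, 1, 7, 15, 6]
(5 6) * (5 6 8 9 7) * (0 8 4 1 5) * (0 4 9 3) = [8, 5, 2, 0, 1, 9, 6, 4, 3, 7] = (0 8 3)(1 5 9 7 4)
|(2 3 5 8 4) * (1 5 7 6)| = 8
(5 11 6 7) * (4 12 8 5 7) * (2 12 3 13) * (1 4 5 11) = (1 4 3 13 2 12 8 11 6 5) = [0, 4, 12, 13, 3, 1, 5, 7, 11, 9, 10, 6, 8, 2]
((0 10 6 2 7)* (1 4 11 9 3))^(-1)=((0 10 6 2 7)(1 4 11 9 3))^(-1)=(0 7 2 6 10)(1 3 9 11 4)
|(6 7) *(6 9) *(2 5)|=|(2 5)(6 7 9)|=6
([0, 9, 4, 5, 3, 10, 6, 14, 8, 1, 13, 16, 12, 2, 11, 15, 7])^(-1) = (1 9)(2 13 10 5 3 4)(7 16 11 14)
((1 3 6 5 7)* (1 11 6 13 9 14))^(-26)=(1 14 9 13 3)(5 11)(6 7)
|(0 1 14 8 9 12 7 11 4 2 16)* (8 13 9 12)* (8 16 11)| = 6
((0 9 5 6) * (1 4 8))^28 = (9)(1 4 8)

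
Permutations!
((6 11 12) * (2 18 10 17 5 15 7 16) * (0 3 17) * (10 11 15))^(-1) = (0 10 5 17 3)(2 16 7 15 6 12 11 18)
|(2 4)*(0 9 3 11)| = |(0 9 3 11)(2 4)| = 4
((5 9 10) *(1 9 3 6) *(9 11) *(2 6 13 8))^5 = (1 3)(2 10)(5 6)(8 9)(11 13)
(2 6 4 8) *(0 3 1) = (0 3 1)(2 6 4 8) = [3, 0, 6, 1, 8, 5, 4, 7, 2]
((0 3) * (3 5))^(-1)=((0 5 3))^(-1)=(0 3 5)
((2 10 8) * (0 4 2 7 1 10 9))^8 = (10)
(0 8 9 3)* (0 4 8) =(3 4 8 9) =[0, 1, 2, 4, 8, 5, 6, 7, 9, 3]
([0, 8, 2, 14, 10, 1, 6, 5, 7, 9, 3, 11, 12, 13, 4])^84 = (14)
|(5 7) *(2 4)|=2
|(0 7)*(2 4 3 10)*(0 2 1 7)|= |(1 7 2 4 3 10)|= 6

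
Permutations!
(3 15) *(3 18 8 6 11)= [0, 1, 2, 15, 4, 5, 11, 7, 6, 9, 10, 3, 12, 13, 14, 18, 16, 17, 8]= (3 15 18 8 6 11)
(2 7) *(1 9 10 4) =[0, 9, 7, 3, 1, 5, 6, 2, 8, 10, 4] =(1 9 10 4)(2 7)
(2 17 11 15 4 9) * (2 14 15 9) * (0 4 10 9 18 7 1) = [4, 0, 17, 3, 2, 5, 6, 1, 8, 14, 9, 18, 12, 13, 15, 10, 16, 11, 7] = (0 4 2 17 11 18 7 1)(9 14 15 10)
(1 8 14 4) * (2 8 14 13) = (1 14 4)(2 8 13) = [0, 14, 8, 3, 1, 5, 6, 7, 13, 9, 10, 11, 12, 2, 4]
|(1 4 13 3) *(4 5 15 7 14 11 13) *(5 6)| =9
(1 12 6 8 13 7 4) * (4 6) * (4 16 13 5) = (1 12 16 13 7 6 8 5 4) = [0, 12, 2, 3, 1, 4, 8, 6, 5, 9, 10, 11, 16, 7, 14, 15, 13]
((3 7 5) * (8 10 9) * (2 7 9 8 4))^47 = (2 4 9 3 5 7)(8 10)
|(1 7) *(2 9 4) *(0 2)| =4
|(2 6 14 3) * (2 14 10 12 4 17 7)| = 14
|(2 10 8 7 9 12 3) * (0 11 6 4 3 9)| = 18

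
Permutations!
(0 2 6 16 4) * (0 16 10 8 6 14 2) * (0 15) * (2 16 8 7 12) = (0 15)(2 14 16 4 8 6 10 7 12) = [15, 1, 14, 3, 8, 5, 10, 12, 6, 9, 7, 11, 2, 13, 16, 0, 4]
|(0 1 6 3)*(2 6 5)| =|(0 1 5 2 6 3)| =6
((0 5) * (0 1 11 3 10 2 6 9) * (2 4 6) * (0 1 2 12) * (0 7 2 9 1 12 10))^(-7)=((0 5 9 12 7 2 10 4 6 1 11 3))^(-7)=(0 2 11 12 6 5 10 3 7 1 9 4)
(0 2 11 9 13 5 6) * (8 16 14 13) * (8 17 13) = (0 2 11 9 17 13 5 6)(8 16 14) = [2, 1, 11, 3, 4, 6, 0, 7, 16, 17, 10, 9, 12, 5, 8, 15, 14, 13]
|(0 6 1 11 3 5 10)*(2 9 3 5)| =6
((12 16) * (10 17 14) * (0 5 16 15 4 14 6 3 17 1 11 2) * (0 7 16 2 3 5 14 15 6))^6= (0 17 3 11 1 10 14)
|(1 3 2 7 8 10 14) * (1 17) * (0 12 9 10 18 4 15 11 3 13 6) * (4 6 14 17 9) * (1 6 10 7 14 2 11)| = |(0 12 4 15 1 13 2 14 9 7 8 18 10 17 6)(3 11)| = 30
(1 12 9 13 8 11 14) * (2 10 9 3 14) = [0, 12, 10, 14, 4, 5, 6, 7, 11, 13, 9, 2, 3, 8, 1] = (1 12 3 14)(2 10 9 13 8 11)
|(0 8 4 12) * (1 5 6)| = 12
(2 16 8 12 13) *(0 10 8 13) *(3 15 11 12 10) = (0 3 15 11 12)(2 16 13)(8 10) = [3, 1, 16, 15, 4, 5, 6, 7, 10, 9, 8, 12, 0, 2, 14, 11, 13]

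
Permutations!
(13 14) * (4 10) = [0, 1, 2, 3, 10, 5, 6, 7, 8, 9, 4, 11, 12, 14, 13] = (4 10)(13 14)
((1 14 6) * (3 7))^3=((1 14 6)(3 7))^3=(14)(3 7)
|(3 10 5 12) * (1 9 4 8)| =4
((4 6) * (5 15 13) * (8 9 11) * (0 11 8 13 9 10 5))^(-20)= (15)(0 11 13)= ((0 11 13)(4 6)(5 15 9 8 10))^(-20)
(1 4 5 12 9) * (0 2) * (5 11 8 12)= [2, 4, 0, 3, 11, 5, 6, 7, 12, 1, 10, 8, 9]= (0 2)(1 4 11 8 12 9)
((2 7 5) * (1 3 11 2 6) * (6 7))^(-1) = ((1 3 11 2 6)(5 7))^(-1) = (1 6 2 11 3)(5 7)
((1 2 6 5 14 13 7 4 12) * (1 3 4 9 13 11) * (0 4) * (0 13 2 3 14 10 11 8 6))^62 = ((0 4 12 14 8 6 5 10 11 1 3 13 7 9 2))^62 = (0 12 8 5 11 3 7 2 4 14 6 10 1 13 9)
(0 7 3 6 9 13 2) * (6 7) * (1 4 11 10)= [6, 4, 0, 7, 11, 5, 9, 3, 8, 13, 1, 10, 12, 2]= (0 6 9 13 2)(1 4 11 10)(3 7)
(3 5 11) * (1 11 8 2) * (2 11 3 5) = (1 3 2)(5 8 11) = [0, 3, 1, 2, 4, 8, 6, 7, 11, 9, 10, 5]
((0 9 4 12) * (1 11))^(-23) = ((0 9 4 12)(1 11))^(-23) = (0 9 4 12)(1 11)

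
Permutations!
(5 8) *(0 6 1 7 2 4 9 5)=[6, 7, 4, 3, 9, 8, 1, 2, 0, 5]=(0 6 1 7 2 4 9 5 8)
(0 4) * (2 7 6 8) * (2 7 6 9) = (0 4)(2 6 8 7 9) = [4, 1, 6, 3, 0, 5, 8, 9, 7, 2]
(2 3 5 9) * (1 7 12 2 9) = (1 7 12 2 3 5) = [0, 7, 3, 5, 4, 1, 6, 12, 8, 9, 10, 11, 2]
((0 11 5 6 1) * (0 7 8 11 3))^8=(1 8 5)(6 7 11)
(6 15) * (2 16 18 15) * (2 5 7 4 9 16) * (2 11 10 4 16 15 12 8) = [0, 1, 11, 3, 9, 7, 5, 16, 2, 15, 4, 10, 8, 13, 14, 6, 18, 17, 12] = (2 11 10 4 9 15 6 5 7 16 18 12 8)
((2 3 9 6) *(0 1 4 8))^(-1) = (0 8 4 1)(2 6 9 3)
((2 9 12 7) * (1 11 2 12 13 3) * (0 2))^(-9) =((0 2 9 13 3 1 11)(7 12))^(-9) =(0 1 13 2 11 3 9)(7 12)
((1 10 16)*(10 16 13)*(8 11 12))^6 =(16)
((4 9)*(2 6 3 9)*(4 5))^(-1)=(2 4 5 9 3 6)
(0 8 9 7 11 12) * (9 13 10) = [8, 1, 2, 3, 4, 5, 6, 11, 13, 7, 9, 12, 0, 10] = (0 8 13 10 9 7 11 12)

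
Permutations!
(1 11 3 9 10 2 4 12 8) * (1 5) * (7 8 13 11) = (1 7 8 5)(2 4 12 13 11 3 9 10) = [0, 7, 4, 9, 12, 1, 6, 8, 5, 10, 2, 3, 13, 11]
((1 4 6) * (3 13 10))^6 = ((1 4 6)(3 13 10))^6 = (13)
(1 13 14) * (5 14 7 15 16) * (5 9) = [0, 13, 2, 3, 4, 14, 6, 15, 8, 5, 10, 11, 12, 7, 1, 16, 9] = (1 13 7 15 16 9 5 14)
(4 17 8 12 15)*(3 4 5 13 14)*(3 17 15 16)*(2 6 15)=(2 6 15 5 13 14 17 8 12 16 3 4)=[0, 1, 6, 4, 2, 13, 15, 7, 12, 9, 10, 11, 16, 14, 17, 5, 3, 8]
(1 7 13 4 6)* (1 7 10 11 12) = (1 10 11 12)(4 6 7 13) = [0, 10, 2, 3, 6, 5, 7, 13, 8, 9, 11, 12, 1, 4]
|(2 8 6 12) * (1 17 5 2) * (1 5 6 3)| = 8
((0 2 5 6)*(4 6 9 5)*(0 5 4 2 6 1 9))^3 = ((0 6 5)(1 9 4))^3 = (9)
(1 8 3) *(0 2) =(0 2)(1 8 3) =[2, 8, 0, 1, 4, 5, 6, 7, 3]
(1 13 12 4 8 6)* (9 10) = [0, 13, 2, 3, 8, 5, 1, 7, 6, 10, 9, 11, 4, 12] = (1 13 12 4 8 6)(9 10)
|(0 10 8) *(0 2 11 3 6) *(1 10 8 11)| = 8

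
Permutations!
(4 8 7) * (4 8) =(7 8) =[0, 1, 2, 3, 4, 5, 6, 8, 7]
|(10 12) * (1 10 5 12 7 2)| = |(1 10 7 2)(5 12)| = 4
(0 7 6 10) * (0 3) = (0 7 6 10 3) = [7, 1, 2, 0, 4, 5, 10, 6, 8, 9, 3]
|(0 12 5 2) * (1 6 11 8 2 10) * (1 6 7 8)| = 10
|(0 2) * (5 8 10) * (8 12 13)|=10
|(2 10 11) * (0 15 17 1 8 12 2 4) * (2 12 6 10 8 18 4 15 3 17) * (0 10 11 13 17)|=30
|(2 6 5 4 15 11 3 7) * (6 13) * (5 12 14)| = 11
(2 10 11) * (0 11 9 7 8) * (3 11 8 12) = (0 8)(2 10 9 7 12 3 11) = [8, 1, 10, 11, 4, 5, 6, 12, 0, 7, 9, 2, 3]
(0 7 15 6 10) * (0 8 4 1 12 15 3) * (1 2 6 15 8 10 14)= (15)(0 7 3)(1 12 8 4 2 6 14)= [7, 12, 6, 0, 2, 5, 14, 3, 4, 9, 10, 11, 8, 13, 1, 15]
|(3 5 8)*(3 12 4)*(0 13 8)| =|(0 13 8 12 4 3 5)| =7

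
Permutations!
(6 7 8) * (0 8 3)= (0 8 6 7 3)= [8, 1, 2, 0, 4, 5, 7, 3, 6]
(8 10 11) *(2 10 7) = (2 10 11 8 7) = [0, 1, 10, 3, 4, 5, 6, 2, 7, 9, 11, 8]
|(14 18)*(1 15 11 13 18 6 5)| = 8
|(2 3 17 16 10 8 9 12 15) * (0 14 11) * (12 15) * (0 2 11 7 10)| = |(0 14 7 10 8 9 15 11 2 3 17 16)| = 12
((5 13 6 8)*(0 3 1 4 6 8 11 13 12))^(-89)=(0 3 1 4 6 11 13 8 5 12)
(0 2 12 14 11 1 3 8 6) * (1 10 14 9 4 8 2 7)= (0 7 1 3 2 12 9 4 8 6)(10 14 11)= [7, 3, 12, 2, 8, 5, 0, 1, 6, 4, 14, 10, 9, 13, 11]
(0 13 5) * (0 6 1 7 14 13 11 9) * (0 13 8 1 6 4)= [11, 7, 2, 3, 0, 4, 6, 14, 1, 13, 10, 9, 12, 5, 8]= (0 11 9 13 5 4)(1 7 14 8)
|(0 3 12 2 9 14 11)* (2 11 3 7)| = 8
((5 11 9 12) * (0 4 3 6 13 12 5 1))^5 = (0 12 6 4 1 13 3)(5 9 11)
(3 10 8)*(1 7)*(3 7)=(1 3 10 8 7)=[0, 3, 2, 10, 4, 5, 6, 1, 7, 9, 8]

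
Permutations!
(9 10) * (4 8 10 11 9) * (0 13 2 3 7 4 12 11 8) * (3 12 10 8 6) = (0 13 2 12 11 9 6 3 7 4) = [13, 1, 12, 7, 0, 5, 3, 4, 8, 6, 10, 9, 11, 2]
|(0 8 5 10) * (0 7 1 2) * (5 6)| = 8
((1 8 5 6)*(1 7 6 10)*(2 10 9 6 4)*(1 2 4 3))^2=(10)(1 5 6 3 8 9 7)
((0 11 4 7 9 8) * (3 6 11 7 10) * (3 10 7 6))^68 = ((0 6 11 4 7 9 8))^68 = (0 9 4 6 8 7 11)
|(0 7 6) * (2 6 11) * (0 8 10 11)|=10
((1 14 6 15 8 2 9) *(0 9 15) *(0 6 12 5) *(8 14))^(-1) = (0 5 12 14 15 2 8 1 9)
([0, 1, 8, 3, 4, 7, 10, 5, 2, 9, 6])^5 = [0, 1, 8, 3, 4, 7, 10, 5, 2, 9, 6]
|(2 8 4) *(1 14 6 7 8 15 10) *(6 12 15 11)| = 30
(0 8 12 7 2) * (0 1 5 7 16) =[8, 5, 1, 3, 4, 7, 6, 2, 12, 9, 10, 11, 16, 13, 14, 15, 0] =(0 8 12 16)(1 5 7 2)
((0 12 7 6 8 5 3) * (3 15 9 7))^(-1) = (0 3 12)(5 8 6 7 9 15)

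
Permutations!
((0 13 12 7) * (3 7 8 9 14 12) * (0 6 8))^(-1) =(0 12 14 9 8 6 7 3 13)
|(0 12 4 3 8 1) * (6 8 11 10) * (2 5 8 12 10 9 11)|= 10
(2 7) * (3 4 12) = (2 7)(3 4 12) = [0, 1, 7, 4, 12, 5, 6, 2, 8, 9, 10, 11, 3]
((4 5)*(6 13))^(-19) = ((4 5)(6 13))^(-19) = (4 5)(6 13)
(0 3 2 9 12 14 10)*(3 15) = [15, 1, 9, 2, 4, 5, 6, 7, 8, 12, 0, 11, 14, 13, 10, 3] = (0 15 3 2 9 12 14 10)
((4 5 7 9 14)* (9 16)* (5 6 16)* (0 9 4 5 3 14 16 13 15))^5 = ((0 9 16 4 6 13 15)(3 14 5 7))^5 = (0 13 4 9 15 6 16)(3 14 5 7)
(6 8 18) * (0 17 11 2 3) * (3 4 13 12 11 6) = (0 17 6 8 18 3)(2 4 13 12 11) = [17, 1, 4, 0, 13, 5, 8, 7, 18, 9, 10, 2, 11, 12, 14, 15, 16, 6, 3]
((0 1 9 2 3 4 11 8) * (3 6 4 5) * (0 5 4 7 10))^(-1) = (0 10 7 6 2 9 1)(3 5 8 11 4)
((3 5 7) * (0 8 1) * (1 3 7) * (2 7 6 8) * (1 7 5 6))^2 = ((0 2 5 7 1)(3 6 8))^2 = (0 5 1 2 7)(3 8 6)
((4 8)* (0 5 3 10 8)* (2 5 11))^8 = ((0 11 2 5 3 10 8 4))^8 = (11)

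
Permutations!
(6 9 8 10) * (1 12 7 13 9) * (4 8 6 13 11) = (1 12 7 11 4 8 10 13 9 6) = [0, 12, 2, 3, 8, 5, 1, 11, 10, 6, 13, 4, 7, 9]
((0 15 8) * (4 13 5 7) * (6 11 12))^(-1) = (0 8 15)(4 7 5 13)(6 12 11) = ((0 15 8)(4 13 5 7)(6 11 12))^(-1)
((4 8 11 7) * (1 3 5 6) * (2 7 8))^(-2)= ((1 3 5 6)(2 7 4)(8 11))^(-2)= (11)(1 5)(2 7 4)(3 6)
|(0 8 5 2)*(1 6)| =4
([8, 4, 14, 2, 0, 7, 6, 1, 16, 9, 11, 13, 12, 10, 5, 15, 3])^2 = [16, 0, 5, 14, 8, 1, 6, 4, 3, 9, 13, 10, 12, 11, 7, 15, 2]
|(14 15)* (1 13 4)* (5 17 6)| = 6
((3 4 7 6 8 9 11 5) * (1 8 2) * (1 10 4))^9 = (1 11)(2 6 7 4 10)(3 9)(5 8) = ((1 8 9 11 5 3)(2 10 4 7 6))^9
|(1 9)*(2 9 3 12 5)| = |(1 3 12 5 2 9)| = 6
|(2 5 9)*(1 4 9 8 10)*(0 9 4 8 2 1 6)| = |(0 9 1 8 10 6)(2 5)| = 6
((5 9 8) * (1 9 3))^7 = (1 8 3 9 5)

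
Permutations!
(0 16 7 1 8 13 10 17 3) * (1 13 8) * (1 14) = [16, 14, 2, 0, 4, 5, 6, 13, 8, 9, 17, 11, 12, 10, 1, 15, 7, 3] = (0 16 7 13 10 17 3)(1 14)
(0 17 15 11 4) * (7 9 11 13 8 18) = (0 17 15 13 8 18 7 9 11 4) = [17, 1, 2, 3, 0, 5, 6, 9, 18, 11, 10, 4, 12, 8, 14, 13, 16, 15, 7]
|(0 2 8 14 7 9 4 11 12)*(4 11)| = 8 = |(0 2 8 14 7 9 11 12)|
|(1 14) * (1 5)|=|(1 14 5)|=3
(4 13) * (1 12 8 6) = (1 12 8 6)(4 13) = [0, 12, 2, 3, 13, 5, 1, 7, 6, 9, 10, 11, 8, 4]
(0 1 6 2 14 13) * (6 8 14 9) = [1, 8, 9, 3, 4, 5, 2, 7, 14, 6, 10, 11, 12, 0, 13] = (0 1 8 14 13)(2 9 6)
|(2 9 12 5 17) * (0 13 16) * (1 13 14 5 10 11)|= 12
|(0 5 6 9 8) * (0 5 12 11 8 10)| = 8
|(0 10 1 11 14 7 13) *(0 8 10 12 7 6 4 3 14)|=8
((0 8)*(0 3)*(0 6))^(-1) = (0 6 3 8)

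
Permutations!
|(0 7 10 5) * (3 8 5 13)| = |(0 7 10 13 3 8 5)| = 7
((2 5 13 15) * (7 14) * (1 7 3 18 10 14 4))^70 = (1 7 4)(2 13)(3 10)(5 15)(14 18)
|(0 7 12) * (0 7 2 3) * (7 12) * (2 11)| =4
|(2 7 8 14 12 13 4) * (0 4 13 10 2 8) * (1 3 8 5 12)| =28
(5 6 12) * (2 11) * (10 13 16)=[0, 1, 11, 3, 4, 6, 12, 7, 8, 9, 13, 2, 5, 16, 14, 15, 10]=(2 11)(5 6 12)(10 13 16)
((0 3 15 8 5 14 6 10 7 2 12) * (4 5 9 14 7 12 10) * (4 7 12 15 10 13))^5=((0 3 10 15 8 9 14 6 7 2 13 4 5 12))^5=(0 9 13 3 14 4 10 6 5 15 7 12 8 2)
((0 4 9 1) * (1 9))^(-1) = ((9)(0 4 1))^(-1) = (9)(0 1 4)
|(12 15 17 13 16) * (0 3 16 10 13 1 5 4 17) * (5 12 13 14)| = 12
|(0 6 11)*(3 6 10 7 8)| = |(0 10 7 8 3 6 11)| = 7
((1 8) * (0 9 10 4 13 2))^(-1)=(0 2 13 4 10 9)(1 8)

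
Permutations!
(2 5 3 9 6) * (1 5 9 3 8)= [0, 5, 9, 3, 4, 8, 2, 7, 1, 6]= (1 5 8)(2 9 6)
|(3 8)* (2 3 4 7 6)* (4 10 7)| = 6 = |(2 3 8 10 7 6)|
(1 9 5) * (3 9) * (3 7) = (1 7 3 9 5) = [0, 7, 2, 9, 4, 1, 6, 3, 8, 5]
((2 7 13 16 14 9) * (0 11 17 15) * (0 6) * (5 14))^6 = (0 11 17 15 6)(2 9 14 5 16 13 7)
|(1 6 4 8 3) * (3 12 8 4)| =|(1 6 3)(8 12)| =6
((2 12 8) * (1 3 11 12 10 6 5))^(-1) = ((1 3 11 12 8 2 10 6 5))^(-1) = (1 5 6 10 2 8 12 11 3)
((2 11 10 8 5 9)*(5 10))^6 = (2 5)(9 11)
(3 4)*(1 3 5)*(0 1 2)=(0 1 3 4 5 2)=[1, 3, 0, 4, 5, 2]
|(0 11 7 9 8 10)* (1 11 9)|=|(0 9 8 10)(1 11 7)|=12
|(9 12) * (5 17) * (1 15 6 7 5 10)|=|(1 15 6 7 5 17 10)(9 12)|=14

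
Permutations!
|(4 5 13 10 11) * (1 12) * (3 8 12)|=|(1 3 8 12)(4 5 13 10 11)|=20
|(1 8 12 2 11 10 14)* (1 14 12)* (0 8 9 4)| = 20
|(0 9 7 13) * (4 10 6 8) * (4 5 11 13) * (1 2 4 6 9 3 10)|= 30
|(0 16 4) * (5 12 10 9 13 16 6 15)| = |(0 6 15 5 12 10 9 13 16 4)| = 10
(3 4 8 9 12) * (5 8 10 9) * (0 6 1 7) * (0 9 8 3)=[6, 7, 2, 4, 10, 3, 1, 9, 5, 12, 8, 11, 0]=(0 6 1 7 9 12)(3 4 10 8 5)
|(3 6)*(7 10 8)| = |(3 6)(7 10 8)| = 6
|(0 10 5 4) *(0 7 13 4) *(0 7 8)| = 7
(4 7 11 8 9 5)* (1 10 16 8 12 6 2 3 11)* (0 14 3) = (0 14 3 11 12 6 2)(1 10 16 8 9 5 4 7) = [14, 10, 0, 11, 7, 4, 2, 1, 9, 5, 16, 12, 6, 13, 3, 15, 8]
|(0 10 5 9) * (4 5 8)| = 6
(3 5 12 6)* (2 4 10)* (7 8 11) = [0, 1, 4, 5, 10, 12, 3, 8, 11, 9, 2, 7, 6] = (2 4 10)(3 5 12 6)(7 8 11)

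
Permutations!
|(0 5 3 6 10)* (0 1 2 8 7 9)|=10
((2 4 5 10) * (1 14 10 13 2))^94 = ((1 14 10)(2 4 5 13))^94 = (1 14 10)(2 5)(4 13)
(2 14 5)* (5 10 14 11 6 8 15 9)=(2 11 6 8 15 9 5)(10 14)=[0, 1, 11, 3, 4, 2, 8, 7, 15, 5, 14, 6, 12, 13, 10, 9]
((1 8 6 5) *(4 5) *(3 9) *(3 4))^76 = ((1 8 6 3 9 4 5))^76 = (1 5 4 9 3 6 8)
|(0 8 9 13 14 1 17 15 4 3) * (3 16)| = |(0 8 9 13 14 1 17 15 4 16 3)| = 11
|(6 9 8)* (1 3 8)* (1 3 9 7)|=|(1 9 3 8 6 7)|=6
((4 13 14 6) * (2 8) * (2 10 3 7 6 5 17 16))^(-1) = ((2 8 10 3 7 6 4 13 14 5 17 16))^(-1) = (2 16 17 5 14 13 4 6 7 3 10 8)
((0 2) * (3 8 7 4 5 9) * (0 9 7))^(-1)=(0 8 3 9 2)(4 7 5)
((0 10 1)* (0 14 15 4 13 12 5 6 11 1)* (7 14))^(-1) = (0 10)(1 11 6 5 12 13 4 15 14 7)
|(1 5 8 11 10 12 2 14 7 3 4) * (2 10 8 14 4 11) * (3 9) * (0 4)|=|(0 4 1 5 14 7 9 3 11 8 2)(10 12)|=22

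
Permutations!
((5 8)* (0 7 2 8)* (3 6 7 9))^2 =(0 3 7 8)(2 5 9 6)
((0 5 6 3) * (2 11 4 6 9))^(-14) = ((0 5 9 2 11 4 6 3))^(-14) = (0 9 11 6)(2 4 3 5)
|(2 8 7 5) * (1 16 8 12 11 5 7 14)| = 4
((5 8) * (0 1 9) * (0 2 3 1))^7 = ((1 9 2 3)(5 8))^7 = (1 3 2 9)(5 8)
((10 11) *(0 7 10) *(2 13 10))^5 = (0 11 10 13 2 7)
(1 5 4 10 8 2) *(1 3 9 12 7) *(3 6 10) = (1 5 4 3 9 12 7)(2 6 10 8) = [0, 5, 6, 9, 3, 4, 10, 1, 2, 12, 8, 11, 7]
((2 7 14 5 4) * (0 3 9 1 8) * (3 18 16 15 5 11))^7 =(0 7)(1 4)(2 8)(3 15)(5 9)(11 16)(14 18)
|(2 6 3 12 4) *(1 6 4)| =4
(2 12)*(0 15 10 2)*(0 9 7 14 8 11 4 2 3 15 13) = (0 13)(2 12 9 7 14 8 11 4)(3 15 10) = [13, 1, 12, 15, 2, 5, 6, 14, 11, 7, 3, 4, 9, 0, 8, 10]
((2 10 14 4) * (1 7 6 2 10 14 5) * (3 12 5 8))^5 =((1 7 6 2 14 4 10 8 3 12 5))^5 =(1 4 5 14 12 2 3 6 8 7 10)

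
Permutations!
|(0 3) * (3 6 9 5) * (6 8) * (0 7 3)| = 10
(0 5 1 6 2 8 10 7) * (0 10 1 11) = [5, 6, 8, 3, 4, 11, 2, 10, 1, 9, 7, 0] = (0 5 11)(1 6 2 8)(7 10)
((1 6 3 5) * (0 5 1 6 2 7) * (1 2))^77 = (0 7 2 3 6 5)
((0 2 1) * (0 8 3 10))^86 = (0 1 3)(2 8 10)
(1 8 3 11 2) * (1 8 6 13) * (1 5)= (1 6 13 5)(2 8 3 11)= [0, 6, 8, 11, 4, 1, 13, 7, 3, 9, 10, 2, 12, 5]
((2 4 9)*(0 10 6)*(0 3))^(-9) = (0 3 6 10)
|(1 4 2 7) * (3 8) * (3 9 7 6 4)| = |(1 3 8 9 7)(2 6 4)| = 15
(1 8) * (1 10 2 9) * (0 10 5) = (0 10 2 9 1 8 5) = [10, 8, 9, 3, 4, 0, 6, 7, 5, 1, 2]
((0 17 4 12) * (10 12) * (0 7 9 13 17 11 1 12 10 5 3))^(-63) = ((0 11 1 12 7 9 13 17 4 5 3))^(-63) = (0 12 13 5 11 7 17 3 1 9 4)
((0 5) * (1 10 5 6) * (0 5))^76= ((0 6 1 10))^76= (10)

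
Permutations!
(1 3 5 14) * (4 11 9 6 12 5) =[0, 3, 2, 4, 11, 14, 12, 7, 8, 6, 10, 9, 5, 13, 1] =(1 3 4 11 9 6 12 5 14)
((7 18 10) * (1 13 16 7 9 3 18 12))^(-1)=(1 12 7 16 13)(3 9 10 18)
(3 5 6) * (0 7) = (0 7)(3 5 6) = [7, 1, 2, 5, 4, 6, 3, 0]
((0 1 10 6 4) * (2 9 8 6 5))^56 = (0 10 2 8 4 1 5 9 6)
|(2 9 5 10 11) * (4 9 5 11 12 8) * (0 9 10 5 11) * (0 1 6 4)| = |(0 9 1 6 4 10 12 8)(2 11)| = 8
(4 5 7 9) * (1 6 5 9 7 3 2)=(1 6 5 3 2)(4 9)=[0, 6, 1, 2, 9, 3, 5, 7, 8, 4]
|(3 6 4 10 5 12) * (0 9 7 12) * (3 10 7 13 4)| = |(0 9 13 4 7 12 10 5)(3 6)| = 8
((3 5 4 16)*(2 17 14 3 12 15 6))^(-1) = (2 6 15 12 16 4 5 3 14 17)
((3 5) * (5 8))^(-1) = (3 5 8)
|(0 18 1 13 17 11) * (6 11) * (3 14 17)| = |(0 18 1 13 3 14 17 6 11)| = 9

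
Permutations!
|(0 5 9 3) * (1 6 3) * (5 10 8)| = |(0 10 8 5 9 1 6 3)| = 8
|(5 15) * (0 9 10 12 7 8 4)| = 14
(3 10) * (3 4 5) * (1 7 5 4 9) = [0, 7, 2, 10, 4, 3, 6, 5, 8, 1, 9] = (1 7 5 3 10 9)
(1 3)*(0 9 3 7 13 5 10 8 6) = [9, 7, 2, 1, 4, 10, 0, 13, 6, 3, 8, 11, 12, 5] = (0 9 3 1 7 13 5 10 8 6)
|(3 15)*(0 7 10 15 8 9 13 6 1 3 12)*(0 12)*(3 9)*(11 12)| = |(0 7 10 15)(1 9 13 6)(3 8)(11 12)| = 4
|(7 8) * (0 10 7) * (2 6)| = 4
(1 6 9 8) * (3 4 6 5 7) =(1 5 7 3 4 6 9 8) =[0, 5, 2, 4, 6, 7, 9, 3, 1, 8]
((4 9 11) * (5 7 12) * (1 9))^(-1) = ((1 9 11 4)(5 7 12))^(-1) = (1 4 11 9)(5 12 7)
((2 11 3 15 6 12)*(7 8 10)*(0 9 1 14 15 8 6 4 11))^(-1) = (0 2 12 6 7 10 8 3 11 4 15 14 1 9)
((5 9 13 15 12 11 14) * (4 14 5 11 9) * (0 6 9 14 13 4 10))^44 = ((0 6 9 4 13 15 12 14 11 5 10))^44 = (15)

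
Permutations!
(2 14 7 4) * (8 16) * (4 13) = (2 14 7 13 4)(8 16) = [0, 1, 14, 3, 2, 5, 6, 13, 16, 9, 10, 11, 12, 4, 7, 15, 8]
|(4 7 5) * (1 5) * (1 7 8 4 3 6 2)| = |(1 5 3 6 2)(4 8)| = 10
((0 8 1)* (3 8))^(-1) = ((0 3 8 1))^(-1) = (0 1 8 3)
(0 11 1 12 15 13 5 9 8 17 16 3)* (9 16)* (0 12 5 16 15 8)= (0 11 1 5 15 13 16 3 12 8 17 9)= [11, 5, 2, 12, 4, 15, 6, 7, 17, 0, 10, 1, 8, 16, 14, 13, 3, 9]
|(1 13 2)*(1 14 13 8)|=6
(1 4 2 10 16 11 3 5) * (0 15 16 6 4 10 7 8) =(0 15 16 11 3 5 1 10 6 4 2 7 8) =[15, 10, 7, 5, 2, 1, 4, 8, 0, 9, 6, 3, 12, 13, 14, 16, 11]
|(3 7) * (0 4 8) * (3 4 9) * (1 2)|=|(0 9 3 7 4 8)(1 2)|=6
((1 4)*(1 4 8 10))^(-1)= ((1 8 10))^(-1)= (1 10 8)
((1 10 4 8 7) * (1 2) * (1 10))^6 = (2 10 4 8 7)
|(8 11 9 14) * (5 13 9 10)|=|(5 13 9 14 8 11 10)|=7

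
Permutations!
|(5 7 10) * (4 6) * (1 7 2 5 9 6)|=6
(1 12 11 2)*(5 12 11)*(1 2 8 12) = (1 11 8 12 5) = [0, 11, 2, 3, 4, 1, 6, 7, 12, 9, 10, 8, 5]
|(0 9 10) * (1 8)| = |(0 9 10)(1 8)| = 6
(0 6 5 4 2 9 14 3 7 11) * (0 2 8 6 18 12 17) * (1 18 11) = [11, 18, 9, 7, 8, 4, 5, 1, 6, 14, 10, 2, 17, 13, 3, 15, 16, 0, 12] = (0 11 2 9 14 3 7 1 18 12 17)(4 8 6 5)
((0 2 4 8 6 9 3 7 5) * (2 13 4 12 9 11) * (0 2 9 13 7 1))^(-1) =((0 7 5 2 12 13 4 8 6 11 9 3 1))^(-1) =(0 1 3 9 11 6 8 4 13 12 2 5 7)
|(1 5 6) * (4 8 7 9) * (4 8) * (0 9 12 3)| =|(0 9 8 7 12 3)(1 5 6)| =6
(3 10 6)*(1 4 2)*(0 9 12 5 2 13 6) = (0 9 12 5 2 1 4 13 6 3 10) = [9, 4, 1, 10, 13, 2, 3, 7, 8, 12, 0, 11, 5, 6]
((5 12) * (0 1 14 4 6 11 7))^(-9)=((0 1 14 4 6 11 7)(5 12))^(-9)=(0 11 4 1 7 6 14)(5 12)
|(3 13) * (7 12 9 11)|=4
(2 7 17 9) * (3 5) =(2 7 17 9)(3 5) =[0, 1, 7, 5, 4, 3, 6, 17, 8, 2, 10, 11, 12, 13, 14, 15, 16, 9]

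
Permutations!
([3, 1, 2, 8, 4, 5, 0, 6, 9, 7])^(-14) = [7, 1, 2, 6, 4, 5, 9, 8, 0, 3]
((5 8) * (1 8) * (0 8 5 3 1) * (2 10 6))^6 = (10)(0 8 3 1 5)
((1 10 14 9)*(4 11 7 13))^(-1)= (1 9 14 10)(4 13 7 11)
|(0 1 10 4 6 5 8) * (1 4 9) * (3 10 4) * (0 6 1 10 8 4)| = |(0 3 8 6 5 4 1)(9 10)| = 14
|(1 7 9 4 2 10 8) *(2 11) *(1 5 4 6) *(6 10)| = 10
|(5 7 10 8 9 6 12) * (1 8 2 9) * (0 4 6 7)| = 20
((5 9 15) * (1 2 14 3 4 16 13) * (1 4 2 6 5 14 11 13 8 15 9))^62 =(1 5 6)(2 3 14 15 8 16 4 13 11)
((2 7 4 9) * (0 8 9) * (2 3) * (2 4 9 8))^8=(0 7 3)(2 9 4)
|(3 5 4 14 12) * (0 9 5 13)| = |(0 9 5 4 14 12 3 13)| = 8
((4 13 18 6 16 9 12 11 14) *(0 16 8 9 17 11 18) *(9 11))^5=(0 18 4 9 11 16 6 13 12 14 17 8)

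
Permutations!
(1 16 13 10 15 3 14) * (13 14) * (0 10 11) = (0 10 15 3 13 11)(1 16 14) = [10, 16, 2, 13, 4, 5, 6, 7, 8, 9, 15, 0, 12, 11, 1, 3, 14]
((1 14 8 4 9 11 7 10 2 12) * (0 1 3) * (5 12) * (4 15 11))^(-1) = ((0 1 14 8 15 11 7 10 2 5 12 3)(4 9))^(-1) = (0 3 12 5 2 10 7 11 15 8 14 1)(4 9)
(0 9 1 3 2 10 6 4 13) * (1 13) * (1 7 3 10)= (0 9 13)(1 10 6 4 7 3 2)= [9, 10, 1, 2, 7, 5, 4, 3, 8, 13, 6, 11, 12, 0]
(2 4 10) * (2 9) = [0, 1, 4, 3, 10, 5, 6, 7, 8, 2, 9] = (2 4 10 9)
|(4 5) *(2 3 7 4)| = |(2 3 7 4 5)| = 5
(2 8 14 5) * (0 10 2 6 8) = (0 10 2)(5 6 8 14) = [10, 1, 0, 3, 4, 6, 8, 7, 14, 9, 2, 11, 12, 13, 5]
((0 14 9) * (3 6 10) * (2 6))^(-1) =((0 14 9)(2 6 10 3))^(-1) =(0 9 14)(2 3 10 6)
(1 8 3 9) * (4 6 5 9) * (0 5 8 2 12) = [5, 2, 12, 4, 6, 9, 8, 7, 3, 1, 10, 11, 0] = (0 5 9 1 2 12)(3 4 6 8)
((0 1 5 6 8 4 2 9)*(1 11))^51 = ((0 11 1 5 6 8 4 2 9))^51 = (0 4 5)(1 9 8)(2 6 11)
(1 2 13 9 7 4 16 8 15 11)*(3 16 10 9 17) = [0, 2, 13, 16, 10, 5, 6, 4, 15, 7, 9, 1, 12, 17, 14, 11, 8, 3] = (1 2 13 17 3 16 8 15 11)(4 10 9 7)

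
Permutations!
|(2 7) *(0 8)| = 2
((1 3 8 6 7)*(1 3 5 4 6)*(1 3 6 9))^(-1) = ((1 5 4 9)(3 8)(6 7))^(-1) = (1 9 4 5)(3 8)(6 7)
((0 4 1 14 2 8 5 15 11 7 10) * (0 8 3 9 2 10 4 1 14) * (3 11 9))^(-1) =(0 1)(2 9 15 5 8 10 14 4 7 11)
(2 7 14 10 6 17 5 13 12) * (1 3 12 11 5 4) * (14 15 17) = [0, 3, 7, 12, 1, 13, 14, 15, 8, 9, 6, 5, 2, 11, 10, 17, 16, 4] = (1 3 12 2 7 15 17 4)(5 13 11)(6 14 10)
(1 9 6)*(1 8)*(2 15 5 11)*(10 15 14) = (1 9 6 8)(2 14 10 15 5 11) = [0, 9, 14, 3, 4, 11, 8, 7, 1, 6, 15, 2, 12, 13, 10, 5]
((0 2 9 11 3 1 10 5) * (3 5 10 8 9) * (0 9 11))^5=(0 11 3 9 8 2 5 1)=((0 2 3 1 8 11 5 9))^5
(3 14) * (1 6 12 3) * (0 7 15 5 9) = (0 7 15 5 9)(1 6 12 3 14) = [7, 6, 2, 14, 4, 9, 12, 15, 8, 0, 10, 11, 3, 13, 1, 5]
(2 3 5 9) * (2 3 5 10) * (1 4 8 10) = (1 4 8 10 2 5 9 3) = [0, 4, 5, 1, 8, 9, 6, 7, 10, 3, 2]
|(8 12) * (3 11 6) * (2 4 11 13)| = |(2 4 11 6 3 13)(8 12)| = 6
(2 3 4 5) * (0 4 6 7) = [4, 1, 3, 6, 5, 2, 7, 0] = (0 4 5 2 3 6 7)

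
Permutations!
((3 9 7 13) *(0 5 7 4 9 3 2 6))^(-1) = (0 6 2 13 7 5)(4 9)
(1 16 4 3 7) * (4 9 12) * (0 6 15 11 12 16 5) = (0 6 15 11 12 4 3 7 1 5)(9 16) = [6, 5, 2, 7, 3, 0, 15, 1, 8, 16, 10, 12, 4, 13, 14, 11, 9]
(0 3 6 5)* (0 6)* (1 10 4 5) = (0 3)(1 10 4 5 6) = [3, 10, 2, 0, 5, 6, 1, 7, 8, 9, 4]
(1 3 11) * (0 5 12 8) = [5, 3, 2, 11, 4, 12, 6, 7, 0, 9, 10, 1, 8] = (0 5 12 8)(1 3 11)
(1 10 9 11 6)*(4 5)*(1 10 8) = (1 8)(4 5)(6 10 9 11) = [0, 8, 2, 3, 5, 4, 10, 7, 1, 11, 9, 6]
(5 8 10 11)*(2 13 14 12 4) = (2 13 14 12 4)(5 8 10 11) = [0, 1, 13, 3, 2, 8, 6, 7, 10, 9, 11, 5, 4, 14, 12]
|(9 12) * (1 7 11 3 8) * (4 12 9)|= 10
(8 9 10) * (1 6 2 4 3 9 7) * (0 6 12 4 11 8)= (0 6 2 11 8 7 1 12 4 3 9 10)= [6, 12, 11, 9, 3, 5, 2, 1, 7, 10, 0, 8, 4]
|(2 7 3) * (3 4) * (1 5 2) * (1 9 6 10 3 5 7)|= 20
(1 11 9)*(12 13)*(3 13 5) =(1 11 9)(3 13 12 5) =[0, 11, 2, 13, 4, 3, 6, 7, 8, 1, 10, 9, 5, 12]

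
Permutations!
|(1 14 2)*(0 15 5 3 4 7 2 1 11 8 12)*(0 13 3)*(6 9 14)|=24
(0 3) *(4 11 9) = (0 3)(4 11 9) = [3, 1, 2, 0, 11, 5, 6, 7, 8, 4, 10, 9]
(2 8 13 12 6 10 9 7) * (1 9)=(1 9 7 2 8 13 12 6 10)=[0, 9, 8, 3, 4, 5, 10, 2, 13, 7, 1, 11, 6, 12]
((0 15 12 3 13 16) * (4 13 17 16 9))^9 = (0 3)(12 16)(15 17)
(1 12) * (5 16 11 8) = (1 12)(5 16 11 8) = [0, 12, 2, 3, 4, 16, 6, 7, 5, 9, 10, 8, 1, 13, 14, 15, 11]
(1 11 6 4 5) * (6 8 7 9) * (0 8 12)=(0 8 7 9 6 4 5 1 11 12)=[8, 11, 2, 3, 5, 1, 4, 9, 7, 6, 10, 12, 0]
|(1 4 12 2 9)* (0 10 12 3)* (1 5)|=|(0 10 12 2 9 5 1 4 3)|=9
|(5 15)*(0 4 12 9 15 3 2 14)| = |(0 4 12 9 15 5 3 2 14)| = 9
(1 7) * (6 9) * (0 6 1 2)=(0 6 9 1 7 2)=[6, 7, 0, 3, 4, 5, 9, 2, 8, 1]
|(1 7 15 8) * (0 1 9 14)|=|(0 1 7 15 8 9 14)|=7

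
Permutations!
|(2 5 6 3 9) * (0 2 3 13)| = 10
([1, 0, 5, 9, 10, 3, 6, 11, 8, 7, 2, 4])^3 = (0 1)(2 9 4 5 7 10 3 11)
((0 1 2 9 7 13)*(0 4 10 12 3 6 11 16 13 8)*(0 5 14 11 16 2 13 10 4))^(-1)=(0 13 1)(2 11 14 5 8 7 9)(3 12 10 16 6)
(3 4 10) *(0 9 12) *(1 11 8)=(0 9 12)(1 11 8)(3 4 10)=[9, 11, 2, 4, 10, 5, 6, 7, 1, 12, 3, 8, 0]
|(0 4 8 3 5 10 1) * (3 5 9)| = |(0 4 8 5 10 1)(3 9)| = 6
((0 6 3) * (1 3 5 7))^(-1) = (0 3 1 7 5 6)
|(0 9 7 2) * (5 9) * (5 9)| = |(0 9 7 2)| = 4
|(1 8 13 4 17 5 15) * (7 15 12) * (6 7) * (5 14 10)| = 12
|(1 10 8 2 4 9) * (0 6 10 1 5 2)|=4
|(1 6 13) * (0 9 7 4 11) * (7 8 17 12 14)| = 9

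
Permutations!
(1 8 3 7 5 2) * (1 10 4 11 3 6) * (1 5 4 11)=[0, 8, 10, 7, 1, 2, 5, 4, 6, 9, 11, 3]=(1 8 6 5 2 10 11 3 7 4)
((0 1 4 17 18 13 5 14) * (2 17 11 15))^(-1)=(0 14 5 13 18 17 2 15 11 4 1)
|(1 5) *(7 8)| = |(1 5)(7 8)| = 2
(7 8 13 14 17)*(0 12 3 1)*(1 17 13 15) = (0 12 3 17 7 8 15 1)(13 14) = [12, 0, 2, 17, 4, 5, 6, 8, 15, 9, 10, 11, 3, 14, 13, 1, 16, 7]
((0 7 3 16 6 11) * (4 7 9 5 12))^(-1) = (0 11 6 16 3 7 4 12 5 9)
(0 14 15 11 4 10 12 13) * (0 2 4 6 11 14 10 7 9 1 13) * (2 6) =(0 10 12)(1 13 6 11 2 4 7 9)(14 15) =[10, 13, 4, 3, 7, 5, 11, 9, 8, 1, 12, 2, 0, 6, 15, 14]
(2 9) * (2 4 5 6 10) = [0, 1, 9, 3, 5, 6, 10, 7, 8, 4, 2] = (2 9 4 5 6 10)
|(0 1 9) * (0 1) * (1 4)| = |(1 9 4)| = 3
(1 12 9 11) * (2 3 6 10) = (1 12 9 11)(2 3 6 10) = [0, 12, 3, 6, 4, 5, 10, 7, 8, 11, 2, 1, 9]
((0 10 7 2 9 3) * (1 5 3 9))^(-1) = (0 3 5 1 2 7 10)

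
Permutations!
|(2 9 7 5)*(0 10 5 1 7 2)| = 6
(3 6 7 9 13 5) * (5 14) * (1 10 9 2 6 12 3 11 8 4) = (1 10 9 13 14 5 11 8 4)(2 6 7)(3 12) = [0, 10, 6, 12, 1, 11, 7, 2, 4, 13, 9, 8, 3, 14, 5]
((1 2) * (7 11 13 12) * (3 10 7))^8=((1 2)(3 10 7 11 13 12))^8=(3 7 13)(10 11 12)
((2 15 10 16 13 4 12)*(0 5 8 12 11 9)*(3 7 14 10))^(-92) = ((0 5 8 12 2 15 3 7 14 10 16 13 4 11 9))^(-92) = (0 11 13 10 7 15 12 5 9 4 16 14 3 2 8)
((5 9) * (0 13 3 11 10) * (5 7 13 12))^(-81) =(13)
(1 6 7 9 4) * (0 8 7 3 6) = (0 8 7 9 4 1)(3 6) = [8, 0, 2, 6, 1, 5, 3, 9, 7, 4]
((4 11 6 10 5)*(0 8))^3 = ((0 8)(4 11 6 10 5))^3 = (0 8)(4 10 11 5 6)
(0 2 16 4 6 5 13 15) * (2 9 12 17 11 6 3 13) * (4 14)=(0 9 12 17 11 6 5 2 16 14 4 3 13 15)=[9, 1, 16, 13, 3, 2, 5, 7, 8, 12, 10, 6, 17, 15, 4, 0, 14, 11]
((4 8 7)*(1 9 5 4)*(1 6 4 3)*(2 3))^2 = (1 5 3 9 2)(4 7)(6 8)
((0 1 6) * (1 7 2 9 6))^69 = (0 6 9 2 7)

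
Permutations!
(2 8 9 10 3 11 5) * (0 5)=(0 5 2 8 9 10 3 11)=[5, 1, 8, 11, 4, 2, 6, 7, 9, 10, 3, 0]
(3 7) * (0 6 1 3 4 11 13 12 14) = (0 6 1 3 7 4 11 13 12 14) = [6, 3, 2, 7, 11, 5, 1, 4, 8, 9, 10, 13, 14, 12, 0]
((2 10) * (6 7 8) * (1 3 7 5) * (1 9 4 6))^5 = ((1 3 7 8)(2 10)(4 6 5 9))^5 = (1 3 7 8)(2 10)(4 6 5 9)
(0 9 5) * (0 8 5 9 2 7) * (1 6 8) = (9)(0 2 7)(1 6 8 5) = [2, 6, 7, 3, 4, 1, 8, 0, 5, 9]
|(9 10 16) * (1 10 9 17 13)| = |(1 10 16 17 13)| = 5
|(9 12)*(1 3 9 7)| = 5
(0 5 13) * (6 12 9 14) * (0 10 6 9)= (0 5 13 10 6 12)(9 14)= [5, 1, 2, 3, 4, 13, 12, 7, 8, 14, 6, 11, 0, 10, 9]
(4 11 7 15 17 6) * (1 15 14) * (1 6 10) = [0, 15, 2, 3, 11, 5, 4, 14, 8, 9, 1, 7, 12, 13, 6, 17, 16, 10] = (1 15 17 10)(4 11 7 14 6)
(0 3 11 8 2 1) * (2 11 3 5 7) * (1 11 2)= (0 5 7 1)(2 11 8)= [5, 0, 11, 3, 4, 7, 6, 1, 2, 9, 10, 8]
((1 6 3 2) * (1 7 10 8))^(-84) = (10) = ((1 6 3 2 7 10 8))^(-84)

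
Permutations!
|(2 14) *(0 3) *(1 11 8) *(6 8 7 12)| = 6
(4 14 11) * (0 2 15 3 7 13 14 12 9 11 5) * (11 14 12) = (0 2 15 3 7 13 12 9 14 5)(4 11) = [2, 1, 15, 7, 11, 0, 6, 13, 8, 14, 10, 4, 9, 12, 5, 3]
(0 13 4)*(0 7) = (0 13 4 7) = [13, 1, 2, 3, 7, 5, 6, 0, 8, 9, 10, 11, 12, 4]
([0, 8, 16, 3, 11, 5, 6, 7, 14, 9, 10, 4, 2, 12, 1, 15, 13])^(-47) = [0, 8, 16, 3, 11, 5, 6, 7, 14, 9, 10, 4, 2, 12, 1, 15, 13]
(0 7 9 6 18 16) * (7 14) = (0 14 7 9 6 18 16) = [14, 1, 2, 3, 4, 5, 18, 9, 8, 6, 10, 11, 12, 13, 7, 15, 0, 17, 16]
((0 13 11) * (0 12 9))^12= ((0 13 11 12 9))^12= (0 11 9 13 12)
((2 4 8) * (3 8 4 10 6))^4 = (2 8 3 6 10)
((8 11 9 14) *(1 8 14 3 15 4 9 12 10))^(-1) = (1 10 12 11 8)(3 9 4 15)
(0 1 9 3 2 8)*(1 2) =[2, 9, 8, 1, 4, 5, 6, 7, 0, 3] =(0 2 8)(1 9 3)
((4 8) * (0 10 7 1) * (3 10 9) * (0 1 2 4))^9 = (0 9 3 10 7 2 4 8)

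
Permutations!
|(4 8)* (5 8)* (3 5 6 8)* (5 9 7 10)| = 15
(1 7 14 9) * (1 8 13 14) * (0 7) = [7, 0, 2, 3, 4, 5, 6, 1, 13, 8, 10, 11, 12, 14, 9] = (0 7 1)(8 13 14 9)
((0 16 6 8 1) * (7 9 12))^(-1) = (0 1 8 6 16)(7 12 9)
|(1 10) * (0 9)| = |(0 9)(1 10)| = 2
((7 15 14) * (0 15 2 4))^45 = ((0 15 14 7 2 4))^45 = (0 7)(2 15)(4 14)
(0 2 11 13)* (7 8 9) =(0 2 11 13)(7 8 9) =[2, 1, 11, 3, 4, 5, 6, 8, 9, 7, 10, 13, 12, 0]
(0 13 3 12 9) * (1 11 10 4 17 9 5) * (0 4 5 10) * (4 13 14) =(0 14 4 17 9 13 3 12 10 5 1 11) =[14, 11, 2, 12, 17, 1, 6, 7, 8, 13, 5, 0, 10, 3, 4, 15, 16, 9]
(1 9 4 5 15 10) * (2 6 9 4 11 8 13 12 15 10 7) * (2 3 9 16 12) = (1 4 5 10)(2 6 16 12 15 7 3 9 11 8 13) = [0, 4, 6, 9, 5, 10, 16, 3, 13, 11, 1, 8, 15, 2, 14, 7, 12]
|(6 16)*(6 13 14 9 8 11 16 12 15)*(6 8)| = 9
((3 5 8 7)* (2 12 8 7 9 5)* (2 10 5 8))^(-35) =(2 12)(3 10 5 7)(8 9)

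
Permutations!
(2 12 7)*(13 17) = (2 12 7)(13 17) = [0, 1, 12, 3, 4, 5, 6, 2, 8, 9, 10, 11, 7, 17, 14, 15, 16, 13]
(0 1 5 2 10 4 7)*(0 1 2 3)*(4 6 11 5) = [2, 4, 10, 0, 7, 3, 11, 1, 8, 9, 6, 5] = (0 2 10 6 11 5 3)(1 4 7)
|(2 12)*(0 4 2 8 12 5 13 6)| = |(0 4 2 5 13 6)(8 12)| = 6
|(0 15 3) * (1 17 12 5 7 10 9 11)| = |(0 15 3)(1 17 12 5 7 10 9 11)| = 24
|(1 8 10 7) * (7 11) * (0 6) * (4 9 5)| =30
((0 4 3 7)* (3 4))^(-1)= (0 7 3)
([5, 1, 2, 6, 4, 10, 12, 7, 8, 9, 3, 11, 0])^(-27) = [3, 1, 2, 0, 4, 6, 5, 7, 8, 9, 12, 11, 10]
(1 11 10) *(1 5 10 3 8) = [0, 11, 2, 8, 4, 10, 6, 7, 1, 9, 5, 3] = (1 11 3 8)(5 10)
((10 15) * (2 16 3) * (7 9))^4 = ((2 16 3)(7 9)(10 15))^4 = (2 16 3)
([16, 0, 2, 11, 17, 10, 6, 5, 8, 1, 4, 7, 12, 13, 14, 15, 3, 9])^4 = [7, 11, 2, 10, 0, 9, 6, 17, 8, 3, 1, 4, 12, 13, 14, 15, 5, 16]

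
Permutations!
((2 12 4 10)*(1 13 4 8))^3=((1 13 4 10 2 12 8))^3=(1 10 8 4 12 13 2)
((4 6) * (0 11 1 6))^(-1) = (0 4 6 1 11)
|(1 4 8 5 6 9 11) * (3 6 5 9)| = |(1 4 8 9 11)(3 6)| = 10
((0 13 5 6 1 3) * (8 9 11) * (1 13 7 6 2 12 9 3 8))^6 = (0 12)(1 13)(2 3)(5 8)(6 11)(7 9) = ((0 7 6 13 5 2 12 9 11 1 8 3))^6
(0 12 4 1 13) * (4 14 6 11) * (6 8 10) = (0 12 14 8 10 6 11 4 1 13) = [12, 13, 2, 3, 1, 5, 11, 7, 10, 9, 6, 4, 14, 0, 8]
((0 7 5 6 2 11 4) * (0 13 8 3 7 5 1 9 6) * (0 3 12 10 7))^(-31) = ((0 5 3)(1 9 6 2 11 4 13 8 12 10 7))^(-31) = (0 3 5)(1 6 11 13 12 7 9 2 4 8 10)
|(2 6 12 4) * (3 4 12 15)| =|(2 6 15 3 4)| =5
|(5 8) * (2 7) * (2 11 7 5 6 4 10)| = |(2 5 8 6 4 10)(7 11)| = 6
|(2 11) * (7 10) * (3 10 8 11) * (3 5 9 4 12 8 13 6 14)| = 42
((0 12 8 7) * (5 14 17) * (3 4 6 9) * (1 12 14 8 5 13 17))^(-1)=((0 14 1 12 5 8 7)(3 4 6 9)(13 17))^(-1)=(0 7 8 5 12 1 14)(3 9 6 4)(13 17)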